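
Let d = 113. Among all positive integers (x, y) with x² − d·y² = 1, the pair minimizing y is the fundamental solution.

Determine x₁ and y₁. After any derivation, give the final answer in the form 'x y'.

1204353 113296

√113 → a₀=10, period (1,1,1,2,2,1,1,1,20); ℓ=9 odd so k=17
step 0: (10, 1)  from 10·(1,0) + (0,1)
step 1: (11, 1)  from 1·(10,1) + (1,0)
step 2: (21, 2)  from 1·(11,1) + (10,1)
step 3: (32, 3)  from 1·(21,2) + (11,1)
…
step 6: (287, 27)  from 1·(202,19) + (85,8)
step 7: (489, 46)  from 1·(287,27) + (202,19)
step 8: (776, 73)  from 1·(489,46) + (287,27)
step 9: (16009, 1506)  from 20·(776,73) + (489,46)
…
step 13: (131952, 12413)  from 2·(49579,4664) + (32794,3085)
…
step 15: (445435, 41903)  from 1·(313483,29490) + (131952,12413)
step 16: (758918, 71393)  from 1·(445435,41903) + (313483,29490)
step 17: (1204353, 113296)  from 1·(758918,71393) + (445435,41903)
→ (1204353, 113296).  Check: 1204353²=1450466148609, 113·113296²=1450466148608, difference 1.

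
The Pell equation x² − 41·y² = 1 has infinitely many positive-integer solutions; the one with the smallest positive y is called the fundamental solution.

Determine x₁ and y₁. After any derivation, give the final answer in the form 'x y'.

2049 320

[6; 2,2,12] for √41; ℓ=3 ⇒ convergent index 5
i=0: a=6 ⇒ p=6, q=1
i=1: a=2 ⇒ p=13, q=2
i=2: a=2 ⇒ p=32, q=5
…
i=4: a=2 ⇒ p=826, q=129
i=5: a=2 ⇒ p=2049, q=320
fundamental: x₁=2049, y₁=320  (since 4198401 − 41·102400 = 1)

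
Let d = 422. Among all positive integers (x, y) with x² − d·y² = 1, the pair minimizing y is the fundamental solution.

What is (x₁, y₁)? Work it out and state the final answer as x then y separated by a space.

[20; 1,1,5,2,1,…,1,1,40] for √422; ℓ=14 ⇒ convergent index 13
k=0  a_k=20  p_k/q_k = 20/1
…
k=4  a_k=2  p_k/q_k = 493/24
k=5  a_k=1  p_k/q_k = 719/35
k=6  a_k=3  p_k/q_k = 2650/129
…
k=8  a_k=3  p_k/q_k = 163807/7974
k=9  a_k=1  p_k/q_k = 217526/10589
…
k=12  a_k=1  p_k/q_k = 3810680/185501
k=13  a_k=1  p_k/q_k = 7022501/341850
→ (7022501, 341850).  Check: 7022501²=49315520295001, 422·341850²=49315520295000, difference 1.

7022501 341850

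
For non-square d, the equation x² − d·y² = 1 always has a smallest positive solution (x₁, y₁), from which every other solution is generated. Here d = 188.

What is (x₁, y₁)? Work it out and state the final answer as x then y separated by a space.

d=188: √d = [13; 1,2,2,6,2,2,1,26] (ℓ=8, even), read p_7/q_7
i=0: a=13 ⇒ p=13, q=1
i=1: a=1 ⇒ p=14, q=1
…
i=3: a=2 ⇒ p=96, q=7
i=4: a=6 ⇒ p=617, q=45
…
i=6: a=2 ⇒ p=3277, q=239
i=7: a=1 ⇒ p=4607, q=336
→ (4607, 336).  Check: 4607²=21224449, 188·336²=21224448, difference 1.

4607 336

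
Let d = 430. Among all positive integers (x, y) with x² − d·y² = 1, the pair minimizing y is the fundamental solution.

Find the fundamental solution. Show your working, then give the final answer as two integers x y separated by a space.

2862251 138030

√430 → a₀=20, period (1,2,1,3,1,…,2,1,40); ℓ=14 even so k=13
i=0: a=20 ⇒ p=20, q=1
i=1: a=1 ⇒ p=21, q=1
…
i=3: a=1 ⇒ p=83, q=4
i=4: a=3 ⇒ p=311, q=15
i=5: a=1 ⇒ p=394, q=19
…
i=7: a=8 ⇒ p=21794, q=1051
i=8: a=6 ⇒ p=133439, q=6435
i=9: a=1 ⇒ p=155233, q=7486
i=10: a=3 ⇒ p=599138, q=28893
i=11: a=1 ⇒ p=754371, q=36379
i=12: a=2 ⇒ p=2107880, q=101651
i=13: a=1 ⇒ p=2862251, q=138030
fundamental: x₁=2862251, y₁=138030  (since 8192480787001 − 430·19052280900 = 1)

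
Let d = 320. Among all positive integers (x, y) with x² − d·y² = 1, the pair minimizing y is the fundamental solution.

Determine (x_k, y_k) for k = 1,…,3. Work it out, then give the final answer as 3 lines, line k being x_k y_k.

161 9
51841 2898
16692641 933147

d=320: √d = [17; 1,7,1,34] (ℓ=4, even), read p_3/q_3
k=0  a_k=17  p_k/q_k = 17/1
…
k=2  a_k=7  p_k/q_k = 143/8
k=3  a_k=1  p_k/q_k = 161/9
→ (161, 9).  Check: 161²=25921, 320·9²=25920, difference 1.
(x_2, y_2) = (161·161 + 320·9·9, 161·9 + 9·161) = (51841, 2898)
(x_3, y_3) = (161·51841 + 320·9·2898, 161·2898 + 9·51841) = (16692641, 933147)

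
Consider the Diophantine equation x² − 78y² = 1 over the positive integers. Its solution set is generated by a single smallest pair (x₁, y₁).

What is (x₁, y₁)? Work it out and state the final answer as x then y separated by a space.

53 6

√78 → a₀=8, period (1,4,1,16); ℓ=4 even so k=3
a_0=8:  p_0=8·1+0=8,  q_0=8·0+1=1
a_1=1:  p_1=1·8+1=9,  q_1=1·1+0=1
a_2=4:  p_2=4·9+8=44,  q_2=4·1+1=5
a_3=1:  p_3=1·44+9=53,  q_3=1·5+1=6
(x₁, y₁) = (53, 6);  53² − 78·6² = 1 ✓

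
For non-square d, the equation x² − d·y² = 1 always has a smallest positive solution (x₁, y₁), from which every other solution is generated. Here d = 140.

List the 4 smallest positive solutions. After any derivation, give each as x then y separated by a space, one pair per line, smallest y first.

71 6
10081 852
1431431 120978
203253121 17178024

[11; 1,4,1,22] for √140; ℓ=4 ⇒ convergent index 3
i=0: a=11 ⇒ p=11, q=1
i=1: a=1 ⇒ p=12, q=1
i=2: a=4 ⇒ p=59, q=5
i=3: a=1 ⇒ p=71, q=6
→ (71, 6).  Check: 71²=5041, 140·6²=5040, difference 1.
(71+6√140)^2 = 10081 + 852√140
(71+6√140)^3 = 1431431 + 120978√140
(71+6√140)^4 = 203253121 + 17178024√140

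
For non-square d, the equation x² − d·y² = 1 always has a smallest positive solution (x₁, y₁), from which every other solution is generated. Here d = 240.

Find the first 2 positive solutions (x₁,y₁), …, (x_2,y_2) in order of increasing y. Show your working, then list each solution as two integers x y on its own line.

[15; 2,30] for √240; ℓ=2 ⇒ convergent index 1
step 0: (15, 1)  from 15·(1,0) + (0,1)
step 1: (31, 2)  from 2·(15,1) + (1,0)
fundamental: x₁=31, y₁=2  (since 961 − 240·4 = 1)
n=2: (31,2)∘(31,2) = (31·31+240·2·2, 31·2+2·31) = (1921,124)

31 2
1921 124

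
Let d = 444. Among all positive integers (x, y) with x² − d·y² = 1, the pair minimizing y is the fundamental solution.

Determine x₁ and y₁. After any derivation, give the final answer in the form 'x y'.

[21; 14,42] for √444; ℓ=2 ⇒ convergent index 1
i=0: a=21 ⇒ p=21, q=1
i=1: a=14 ⇒ p=295, q=14
(x₁, y₁) = (295, 14);  295² − 444·14² = 1 ✓

295 14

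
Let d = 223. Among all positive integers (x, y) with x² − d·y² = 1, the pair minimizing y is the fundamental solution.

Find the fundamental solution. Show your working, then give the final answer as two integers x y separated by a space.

√223 = [14; 1,13,1,28, …], period ℓ=4 (even) → k=3
a_0=14:  p_0=14·1+0=14,  q_0=14·0+1=1
a_1=1:  p_1=1·14+1=15,  q_1=1·1+0=1
a_2=13:  p_2=13·15+14=209,  q_2=13·1+1=14
a_3=1:  p_3=1·209+15=224,  q_3=1·14+1=15
fundamental: x₁=224, y₁=15  (since 50176 − 223·225 = 1)

224 15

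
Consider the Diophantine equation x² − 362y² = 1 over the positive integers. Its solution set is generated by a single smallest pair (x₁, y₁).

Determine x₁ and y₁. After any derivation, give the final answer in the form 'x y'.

√362 → a₀=19, period (38); ℓ=1 odd so k=1
i=0: a=19 ⇒ p=19, q=1
i=1: a=38 ⇒ p=723, q=38
fundamental: x₁=723, y₁=38  (since 522729 − 362·1444 = 1)

723 38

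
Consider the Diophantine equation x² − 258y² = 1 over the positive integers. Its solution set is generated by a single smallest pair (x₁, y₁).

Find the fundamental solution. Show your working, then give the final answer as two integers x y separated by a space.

[16; 16,32] for √258; ℓ=2 ⇒ convergent index 1
k=0  a_k=16  p_k/q_k = 16/1
k=1  a_k=16  p_k/q_k = 257/16
fundamental: x₁=257, y₁=16  (since 66049 − 258·256 = 1)

257 16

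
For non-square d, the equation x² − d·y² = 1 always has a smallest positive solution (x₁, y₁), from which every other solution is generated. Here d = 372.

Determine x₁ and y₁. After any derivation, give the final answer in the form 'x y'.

d=372: √d = [19; 3,2,12,2,3,38] (ℓ=6, even), read p_5/q_5
a_0=19:  p_0=19·1+0=19,  q_0=19·0+1=1
…
a_4=2:  p_4=2·1678+135=3491,  q_4=2·87+7=181
a_5=3:  p_5=3·3491+1678=12151,  q_5=3·181+87=630
(x₁, y₁) = (12151, 630);  12151² − 372·630² = 1 ✓

12151 630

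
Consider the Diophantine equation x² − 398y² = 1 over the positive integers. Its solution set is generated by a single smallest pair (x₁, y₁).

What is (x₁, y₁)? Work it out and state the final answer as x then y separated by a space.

399 20

√398 = [19; 1,18,1,38, …], period ℓ=4 (even) → k=3
i=0: a=19 ⇒ p=19, q=1
i=1: a=1 ⇒ p=20, q=1
i=2: a=18 ⇒ p=379, q=19
i=3: a=1 ⇒ p=399, q=20
fundamental: x₁=399, y₁=20  (since 159201 − 398·400 = 1)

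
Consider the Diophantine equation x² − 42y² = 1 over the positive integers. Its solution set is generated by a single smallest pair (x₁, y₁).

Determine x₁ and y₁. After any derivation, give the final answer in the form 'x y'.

[6; 2,12] for √42; ℓ=2 ⇒ convergent index 1
k=0  a_k=6  p_k/q_k = 6/1
k=1  a_k=2  p_k/q_k = 13/2
→ (13, 2).  Check: 13²=169, 42·2²=168, difference 1.

13 2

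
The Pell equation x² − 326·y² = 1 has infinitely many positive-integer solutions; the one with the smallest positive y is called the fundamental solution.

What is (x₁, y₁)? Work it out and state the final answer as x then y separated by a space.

[18; 18,36] for √326; ℓ=2 ⇒ convergent index 1
k=0  a_k=18  p_k/q_k = 18/1
k=1  a_k=18  p_k/q_k = 325/18
→ (325, 18).  Check: 325²=105625, 326·18²=105624, difference 1.

325 18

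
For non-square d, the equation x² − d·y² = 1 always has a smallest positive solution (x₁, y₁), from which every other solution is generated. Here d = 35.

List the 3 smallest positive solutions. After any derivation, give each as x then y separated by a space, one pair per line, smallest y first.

6 1
71 12
846 143

d=35: √d = [5; 1,10] (ℓ=2, even), read p_1/q_1
i=0: a=5 ⇒ p=5, q=1
i=1: a=1 ⇒ p=6, q=1
fundamental: x₁=6, y₁=1  (since 36 − 35·1 = 1)
n=2: (6,1)∘(6,1) = (6·6+35·1·1, 6·1+1·6) = (71,12)
n=3: (71,12)∘(6,1) = (6·71+35·1·12, 6·12+1·71) = (846,143)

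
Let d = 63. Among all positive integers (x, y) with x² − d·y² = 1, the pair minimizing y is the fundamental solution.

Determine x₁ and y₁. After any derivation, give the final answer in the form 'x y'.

d=63: √d = [7; 1,14] (ℓ=2, even), read p_1/q_1
i=0: a=7 ⇒ p=7, q=1
i=1: a=1 ⇒ p=8, q=1
→ (8, 1).  Check: 8²=64, 63·1²=63, difference 1.

8 1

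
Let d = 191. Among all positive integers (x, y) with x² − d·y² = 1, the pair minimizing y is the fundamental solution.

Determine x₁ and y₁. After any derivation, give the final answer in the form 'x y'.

8994000 650783

d=191: √d = [13; 1,4,1,1,3,…,4,1,26] (ℓ=16, even), read p_15/q_15
k=0  a_k=13  p_k/q_k = 13/1
k=1  a_k=1  p_k/q_k = 14/1
…
k=5  a_k=3  p_k/q_k = 539/39
…
k=10  a_k=2  p_k/q_k = 207083/14984
…
k=14  a_k=4  p_k/q_k = 7377553/533821
k=15  a_k=1  p_k/q_k = 8994000/650783
(x₁, y₁) = (8994000, 650783);  8994000² − 191·650783² = 1 ✓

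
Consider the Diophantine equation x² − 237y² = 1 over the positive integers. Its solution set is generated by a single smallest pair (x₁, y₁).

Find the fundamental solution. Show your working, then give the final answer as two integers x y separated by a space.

228151 14820

√237 → a₀=15, period (2,1,1,7,10,7,1,1,2,30); ℓ=10 even so k=9
a_0=15:  p_0=15·1+0=15,  q_0=15·0+1=1
a_1=2:  p_1=2·15+1=31,  q_1=2·1+0=2
a_2=1:  p_2=1·31+15=46,  q_2=1·2+1=3
a_3=1:  p_3=1·46+31=77,  q_3=1·3+2=5
a_4=7:  p_4=7·77+46=585,  q_4=7·5+3=38
a_5=10:  p_5=10·585+77=5927,  q_5=10·38+5=385
a_6=7:  p_6=7·5927+585=42074,  q_6=7·385+38=2733
a_7=1:  p_7=1·42074+5927=48001,  q_7=1·2733+385=3118
a_8=1:  p_8=1·48001+42074=90075,  q_8=1·3118+2733=5851
a_9=2:  p_9=2·90075+48001=228151,  q_9=2·5851+3118=14820
→ (228151, 14820).  Check: 228151²=52052878801, 237·14820²=52052878800, difference 1.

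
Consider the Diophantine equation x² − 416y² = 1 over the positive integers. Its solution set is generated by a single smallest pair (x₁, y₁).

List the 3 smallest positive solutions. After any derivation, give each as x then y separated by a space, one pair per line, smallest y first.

5201 255
54100801 2652510
562756526801 27591408765

√416 → a₀=20, period (2,1,1,9,1,1,2,40); ℓ=8 even so k=7
i=0: a=20 ⇒ p=20, q=1
…
i=3: a=1 ⇒ p=102, q=5
…
i=6: a=1 ⇒ p=2060, q=101
i=7: a=2 ⇒ p=5201, q=255
(x₁, y₁) = (5201, 255);  5201² − 416·255² = 1 ✓
(x_2, y_2) = (5201·5201 + 416·255·255, 5201·255 + 255·5201) = (54100801, 2652510)
(x_3, y_3) = (5201·54100801 + 416·255·2652510, 5201·2652510 + 255·54100801) = (562756526801, 27591408765)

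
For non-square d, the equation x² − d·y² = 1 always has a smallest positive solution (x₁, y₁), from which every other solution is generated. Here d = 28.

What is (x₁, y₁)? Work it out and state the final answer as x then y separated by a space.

127 24

√28 → a₀=5, period (3,2,3,10); ℓ=4 even so k=3
i=0: a=5 ⇒ p=5, q=1
i=1: a=3 ⇒ p=16, q=3
i=2: a=2 ⇒ p=37, q=7
i=3: a=3 ⇒ p=127, q=24
fundamental: x₁=127, y₁=24  (since 16129 − 28·576 = 1)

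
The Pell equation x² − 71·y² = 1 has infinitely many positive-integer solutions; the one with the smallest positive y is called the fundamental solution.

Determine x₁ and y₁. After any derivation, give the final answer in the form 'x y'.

√71 = [8; 2,2,1,7,1,2,2,16, …], period ℓ=8 (even) → k=7
a_0=8:  p_0=8·1+0=8,  q_0=8·0+1=1
…
a_2=2:  p_2=2·17+8=42,  q_2=2·2+1=5
a_3=1:  p_3=1·42+17=59,  q_3=1·5+2=7
…
a_5=1:  p_5=1·455+59=514,  q_5=1·54+7=61
a_6=2:  p_6=2·514+455=1483,  q_6=2·61+54=176
a_7=2:  p_7=2·1483+514=3480,  q_7=2·176+61=413
(x₁, y₁) = (3480, 413);  3480² − 71·413² = 1 ✓

3480 413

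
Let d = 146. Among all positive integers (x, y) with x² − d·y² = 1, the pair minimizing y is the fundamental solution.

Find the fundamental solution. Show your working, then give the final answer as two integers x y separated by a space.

145 12

√146 = [12; 12,24, …], period ℓ=2 (even) → k=1
i=0: a=12 ⇒ p=12, q=1
i=1: a=12 ⇒ p=145, q=12
fundamental: x₁=145, y₁=12  (since 21025 − 146·144 = 1)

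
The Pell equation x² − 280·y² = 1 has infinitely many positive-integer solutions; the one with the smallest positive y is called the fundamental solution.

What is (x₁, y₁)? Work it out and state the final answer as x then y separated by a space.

251 15

[16; 1,2,1,2,1,32] for √280; ℓ=6 ⇒ convergent index 5
step 0: (16, 1)  from 16·(1,0) + (0,1)
step 1: (17, 1)  from 1·(16,1) + (1,0)
step 2: (50, 3)  from 2·(17,1) + (16,1)
step 3: (67, 4)  from 1·(50,3) + (17,1)
step 4: (184, 11)  from 2·(67,4) + (50,3)
step 5: (251, 15)  from 1·(184,11) + (67,4)
(x₁, y₁) = (251, 15);  251² − 280·15² = 1 ✓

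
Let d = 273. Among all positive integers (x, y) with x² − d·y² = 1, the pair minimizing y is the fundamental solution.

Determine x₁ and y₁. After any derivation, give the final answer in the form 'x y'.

727 44

√273 = [16; 1,1,10,1,1,32, …], period ℓ=6 (even) → k=5
k=0  a_k=16  p_k/q_k = 16/1
…
k=2  a_k=1  p_k/q_k = 33/2
k=3  a_k=10  p_k/q_k = 347/21
k=4  a_k=1  p_k/q_k = 380/23
k=5  a_k=1  p_k/q_k = 727/44
fundamental: x₁=727, y₁=44  (since 528529 − 273·1936 = 1)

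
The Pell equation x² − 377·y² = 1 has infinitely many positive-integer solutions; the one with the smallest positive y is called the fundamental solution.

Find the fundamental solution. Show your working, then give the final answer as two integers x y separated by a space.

√377 → a₀=19, period (2,2,2,38); ℓ=4 even so k=3
k=0  a_k=19  p_k/q_k = 19/1
k=1  a_k=2  p_k/q_k = 39/2
k=2  a_k=2  p_k/q_k = 97/5
k=3  a_k=2  p_k/q_k = 233/12
fundamental: x₁=233, y₁=12  (since 54289 − 377·144 = 1)

233 12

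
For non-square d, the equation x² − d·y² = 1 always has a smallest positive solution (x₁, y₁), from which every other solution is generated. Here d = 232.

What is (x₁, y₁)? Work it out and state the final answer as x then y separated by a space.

√232 = [15; 4,3,7,3,4,30, …], period ℓ=6 (even) → k=5
k=0  a_k=15  p_k/q_k = 15/1
k=1  a_k=4  p_k/q_k = 61/4
k=2  a_k=3  p_k/q_k = 198/13
…
k=4  a_k=3  p_k/q_k = 4539/298
k=5  a_k=4  p_k/q_k = 19603/1287
(x₁, y₁) = (19603, 1287);  19603² − 232·1287² = 1 ✓

19603 1287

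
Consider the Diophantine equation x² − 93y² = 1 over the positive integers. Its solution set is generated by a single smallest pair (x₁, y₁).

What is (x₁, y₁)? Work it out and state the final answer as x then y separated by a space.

12151 1260

√93 → a₀=9, period (1,1,1,4,6,4,1,1,1,18); ℓ=10 even so k=9
a_0=9:  p_0=9·1+0=9,  q_0=9·0+1=1
a_1=1:  p_1=1·9+1=10,  q_1=1·1+0=1
…
a_3=1:  p_3=1·19+10=29,  q_3=1·2+1=3
a_4=4:  p_4=4·29+19=135,  q_4=4·3+2=14
a_5=6:  p_5=6·135+29=839,  q_5=6·14+3=87
…
a_7=1:  p_7=1·3491+839=4330,  q_7=1·362+87=449
a_8=1:  p_8=1·4330+3491=7821,  q_8=1·449+362=811
a_9=1:  p_9=1·7821+4330=12151,  q_9=1·811+449=1260
→ (12151, 1260).  Check: 12151²=147646801, 93·1260²=147646800, difference 1.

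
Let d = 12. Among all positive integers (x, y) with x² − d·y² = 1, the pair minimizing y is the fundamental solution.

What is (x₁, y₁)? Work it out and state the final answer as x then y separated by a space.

7 2

√12 = [3; 2,6, …], period ℓ=2 (even) → k=1
a_0=3:  p_0=3·1+0=3,  q_0=3·0+1=1
a_1=2:  p_1=2·3+1=7,  q_1=2·1+0=2
(x₁, y₁) = (7, 2);  7² − 12·2² = 1 ✓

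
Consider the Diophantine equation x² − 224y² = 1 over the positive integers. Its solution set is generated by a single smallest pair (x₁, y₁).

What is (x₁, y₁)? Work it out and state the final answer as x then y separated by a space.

15 1

√224 → a₀=14, period (1,28); ℓ=2 even so k=1
k=0  a_k=14  p_k/q_k = 14/1
k=1  a_k=1  p_k/q_k = 15/1
(x₁, y₁) = (15, 1);  15² − 224·1² = 1 ✓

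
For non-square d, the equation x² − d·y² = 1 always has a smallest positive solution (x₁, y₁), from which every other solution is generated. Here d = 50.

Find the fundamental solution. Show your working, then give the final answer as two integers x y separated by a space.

99 14

d=50: √d = [7; 14] (ℓ=1, odd), read p_1/q_1
a_0=7:  p_0=7·1+0=7,  q_0=7·0+1=1
a_1=14:  p_1=14·7+1=99,  q_1=14·1+0=14
→ (99, 14).  Check: 99²=9801, 50·14²=9800, difference 1.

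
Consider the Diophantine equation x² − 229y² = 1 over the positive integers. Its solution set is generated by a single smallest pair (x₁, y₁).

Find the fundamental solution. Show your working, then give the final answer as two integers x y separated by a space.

√229 → a₀=15, period (7,1,1,7,30); ℓ=5 odd so k=9
i=0: a=15 ⇒ p=15, q=1
i=1: a=7 ⇒ p=106, q=7
i=2: a=1 ⇒ p=121, q=8
…
i=5: a=30 ⇒ p=51527, q=3405
…
i=7: a=1 ⇒ p=413926, q=27353
i=8: a=1 ⇒ p=776325, q=51301
i=9: a=7 ⇒ p=5848201, q=386460
fundamental: x₁=5848201, y₁=386460  (since 34201454936401 − 229·149351331600 = 1)

5848201 386460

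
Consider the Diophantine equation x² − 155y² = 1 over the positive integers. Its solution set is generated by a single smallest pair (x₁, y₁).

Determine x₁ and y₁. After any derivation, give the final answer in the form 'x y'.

√155 = [12; 2,4,2,24, …], period ℓ=4 (even) → k=3
i=0: a=12 ⇒ p=12, q=1
i=1: a=2 ⇒ p=25, q=2
i=2: a=4 ⇒ p=112, q=9
i=3: a=2 ⇒ p=249, q=20
(x₁, y₁) = (249, 20);  249² − 155·20² = 1 ✓

249 20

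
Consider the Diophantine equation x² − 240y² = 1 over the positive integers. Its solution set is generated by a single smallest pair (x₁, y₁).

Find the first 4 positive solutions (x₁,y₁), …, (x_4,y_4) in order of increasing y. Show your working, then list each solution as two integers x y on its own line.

d=240: √d = [15; 2,30] (ℓ=2, even), read p_1/q_1
a_0=15:  p_0=15·1+0=15,  q_0=15·0+1=1
a_1=2:  p_1=2·15+1=31,  q_1=2·1+0=2
fundamental: x₁=31, y₁=2  (since 961 − 240·4 = 1)
n=2: (31,2)∘(31,2) = (31·31+240·2·2, 31·2+2·31) = (1921,124)
n=3: (1921,124)∘(31,2) = (31·1921+240·2·124, 31·124+2·1921) = (119071,7686)
n=4: (119071,7686)∘(31,2) = (31·119071+240·2·7686, 31·7686+2·119071) = (7380481,476408)

31 2
1921 124
119071 7686
7380481 476408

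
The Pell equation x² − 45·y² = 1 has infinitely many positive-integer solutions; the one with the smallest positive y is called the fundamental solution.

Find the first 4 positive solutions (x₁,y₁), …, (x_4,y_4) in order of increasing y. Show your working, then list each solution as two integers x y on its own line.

√45 = [6; 1,2,2,2,1,12, …], period ℓ=6 (even) → k=5
i=0: a=6 ⇒ p=6, q=1
…
i=2: a=2 ⇒ p=20, q=3
i=3: a=2 ⇒ p=47, q=7
i=4: a=2 ⇒ p=114, q=17
i=5: a=1 ⇒ p=161, q=24
fundamental: x₁=161, y₁=24  (since 25921 − 45·576 = 1)
(x_2, y_2) = (161·161 + 45·24·24, 161·24 + 24·161) = (51841, 7728)
(x_3, y_3) = (161·51841 + 45·24·7728, 161·7728 + 24·51841) = (16692641, 2488392)
(x_4, y_4) = (161·16692641 + 45·24·2488392, 161·2488392 + 24·16692641) = (5374978561, 801254496)

161 24
51841 7728
16692641 2488392
5374978561 801254496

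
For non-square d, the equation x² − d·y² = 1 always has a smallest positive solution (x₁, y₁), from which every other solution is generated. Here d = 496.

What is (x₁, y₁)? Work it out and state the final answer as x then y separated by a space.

4620799 207480

√496 → a₀=22, period (3,1,2,4,1,…,1,3,44); ℓ=16 even so k=15
i=0: a=22 ⇒ p=22, q=1
i=1: a=3 ⇒ p=67, q=3
…
i=5: a=1 ⇒ p=1314, q=59
i=6: a=1 ⇒ p=2383, q=107
…
i=10: a=1 ⇒ p=49709, q=2232
i=11: a=1 ⇒ p=84875, q=3811
…
i=13: a=2 ⇒ p=863293, q=38763
i=14: a=1 ⇒ p=1252502, q=56239
i=15: a=3 ⇒ p=4620799, q=207480
fundamental: x₁=4620799, y₁=207480  (since 21351783398401 − 496·43047950400 = 1)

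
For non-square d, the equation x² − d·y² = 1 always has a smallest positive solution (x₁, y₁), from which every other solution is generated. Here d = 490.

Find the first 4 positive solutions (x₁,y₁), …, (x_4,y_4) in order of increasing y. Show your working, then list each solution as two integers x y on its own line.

1039681 46968
2161873163521 97663474416
4495316905044313921 203077717488555624
9347391150304592810234881 422272088792340335957472

[22; 7,2,1,4,4,4,1,2,7,44] for √490; ℓ=10 ⇒ convergent index 9
step 0: (22, 1)  from 22·(1,0) + (0,1)
…
step 4: (2280, 103)  from 4·(487,22) + (332,15)
step 5: (9607, 434)  from 4·(2280,103) + (487,22)
…
step 8: (141338, 6385)  from 2·(50315,2273) + (40708,1839)
step 9: (1039681, 46968)  from 7·(141338,6385) + (50315,2273)
fundamental: x₁=1039681, y₁=46968  (since 1080936581761 − 490·2205993024 = 1)
(1039681+46968√490)^2 = 2161873163521 + 97663474416√490
(1039681+46968√490)^3 = 4495316905044313921 + 203077717488555624√490
(1039681+46968√490)^4 = 9347391150304592810234881 + 422272088792340335957472√490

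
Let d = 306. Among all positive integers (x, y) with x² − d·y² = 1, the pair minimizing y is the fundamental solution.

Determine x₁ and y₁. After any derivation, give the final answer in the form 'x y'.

35 2

d=306: √d = [17; 2,34] (ℓ=2, even), read p_1/q_1
a_0=17:  p_0=17·1+0=17,  q_0=17·0+1=1
a_1=2:  p_1=2·17+1=35,  q_1=2·1+0=2
fundamental: x₁=35, y₁=2  (since 1225 − 306·4 = 1)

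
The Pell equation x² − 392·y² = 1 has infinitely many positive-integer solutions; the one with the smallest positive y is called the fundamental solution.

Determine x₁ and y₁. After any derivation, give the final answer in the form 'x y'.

99 5

√392 → a₀=19, period (1,3,1,38); ℓ=4 even so k=3
k=0  a_k=19  p_k/q_k = 19/1
k=1  a_k=1  p_k/q_k = 20/1
k=2  a_k=3  p_k/q_k = 79/4
k=3  a_k=1  p_k/q_k = 99/5
fundamental: x₁=99, y₁=5  (since 9801 − 392·25 = 1)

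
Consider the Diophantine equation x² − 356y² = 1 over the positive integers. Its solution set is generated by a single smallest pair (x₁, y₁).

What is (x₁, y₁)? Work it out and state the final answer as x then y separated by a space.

√356 = [18; 1,6,1,1,2,…,6,1,36, …], period ℓ=14 (even) → k=13
step 0: (18, 1)  from 18·(1,0) + (0,1)
…
step 5: (717, 38)  from 2·(283,15) + (151,8)
step 6: (1000, 53)  from 1·(717,38) + (283,15)
step 7: (8717, 462)  from 8·(1000,53) + (717,38)
step 8: (9717, 515)  from 1·(8717,462) + (1000,53)
…
step 10: (37868, 2007)  from 1·(28151,1492) + (9717,515)
…
step 12: (433982, 23001)  from 6·(66019,3499) + (37868,2007)
step 13: (500001, 26500)  from 1·(433982,23001) + (66019,3499)
fundamental: x₁=500001, y₁=26500  (since 250001000001 − 356·702250000 = 1)

500001 26500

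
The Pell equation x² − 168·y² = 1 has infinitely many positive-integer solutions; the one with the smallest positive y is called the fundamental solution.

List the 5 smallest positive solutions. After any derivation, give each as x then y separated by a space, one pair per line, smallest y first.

√168 → a₀=12, period (1,24); ℓ=2 even so k=1
step 0: (12, 1)  from 12·(1,0) + (0,1)
step 1: (13, 1)  from 1·(12,1) + (1,0)
fundamental: x₁=13, y₁=1  (since 169 − 168·1 = 1)
n=2: (13,1)∘(13,1) = (13·13+168·1·1, 13·1+1·13) = (337,26)
n=3: (337,26)∘(13,1) = (13·337+168·1·26, 13·26+1·337) = (8749,675)
n=4: (8749,675)∘(13,1) = (13·8749+168·1·675, 13·675+1·8749) = (227137,17524)
n=5: (227137,17524)∘(13,1) = (13·227137+168·1·17524, 13·17524+1·227137) = (5896813,454949)

13 1
337 26
8749 675
227137 17524
5896813 454949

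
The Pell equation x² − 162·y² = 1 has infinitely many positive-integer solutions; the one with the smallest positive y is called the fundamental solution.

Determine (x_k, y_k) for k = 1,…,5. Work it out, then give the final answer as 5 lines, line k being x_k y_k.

19601 1540
768398401 60371080
30122754096401 2366667076620
1180872205318713601 92778082677286160
46292552162781456490001 3637086394748304967700

d=162: √d = [12; 1,2,1,2,12,2,1,2,1,24] (ℓ=10, even), read p_9/q_9
k=0  a_k=12  p_k/q_k = 12/1
k=1  a_k=1  p_k/q_k = 13/1
k=2  a_k=2  p_k/q_k = 38/3
…
k=4  a_k=2  p_k/q_k = 140/11
k=5  a_k=12  p_k/q_k = 1731/136
…
k=7  a_k=1  p_k/q_k = 5333/419
k=8  a_k=2  p_k/q_k = 14268/1121
k=9  a_k=1  p_k/q_k = 19601/1540
(x₁, y₁) = (19601, 1540);  19601² − 162·1540² = 1 ✓
(x_2, y_2) = (19601·19601 + 162·1540·1540, 19601·1540 + 1540·19601) = (768398401, 60371080)
(x_3, y_3) = (19601·768398401 + 162·1540·60371080, 19601·60371080 + 1540·768398401) = (30122754096401, 2366667076620)
(x_4, y_4) = (19601·30122754096401 + 162·1540·2366667076620, 19601·2366667076620 + 1540·30122754096401) = (1180872205318713601, 92778082677286160)
(x_5, y_5) = (19601·1180872205318713601 + 162·1540·92778082677286160, 19601·92778082677286160 + 1540·1180872205318713601) = (46292552162781456490001, 3637086394748304967700)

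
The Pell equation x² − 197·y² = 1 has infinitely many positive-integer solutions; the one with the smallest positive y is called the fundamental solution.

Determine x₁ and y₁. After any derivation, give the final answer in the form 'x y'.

393 28

√197 = [14; 28, …], period ℓ=1 (odd) → k=1
step 0: (14, 1)  from 14·(1,0) + (0,1)
step 1: (393, 28)  from 28·(14,1) + (1,0)
→ (393, 28).  Check: 393²=154449, 197·28²=154448, difference 1.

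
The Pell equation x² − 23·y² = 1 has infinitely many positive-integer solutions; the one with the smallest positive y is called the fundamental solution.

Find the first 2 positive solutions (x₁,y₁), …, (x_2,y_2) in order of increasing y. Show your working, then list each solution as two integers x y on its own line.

24 5
1151 240

[4; 1,3,1,8] for √23; ℓ=4 ⇒ convergent index 3
a_0=4:  p_0=4·1+0=4,  q_0=4·0+1=1
a_1=1:  p_1=1·4+1=5,  q_1=1·1+0=1
a_2=3:  p_2=3·5+4=19,  q_2=3·1+1=4
a_3=1:  p_3=1·19+5=24,  q_3=1·4+1=5
fundamental: x₁=24, y₁=5  (since 576 − 23·25 = 1)
(24+5√23)^2 = 1151 + 240√23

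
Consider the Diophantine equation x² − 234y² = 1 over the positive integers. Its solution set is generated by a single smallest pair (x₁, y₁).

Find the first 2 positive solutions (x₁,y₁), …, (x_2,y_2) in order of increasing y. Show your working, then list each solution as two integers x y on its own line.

5201 340
54100801 3536680

√234 → a₀=15, period (3,2,1,2,1,2,3,30); ℓ=8 even so k=7
i=0: a=15 ⇒ p=15, q=1
i=1: a=3 ⇒ p=46, q=3
…
i=3: a=1 ⇒ p=153, q=10
…
i=5: a=1 ⇒ p=566, q=37
i=6: a=2 ⇒ p=1545, q=101
i=7: a=3 ⇒ p=5201, q=340
(x₁, y₁) = (5201, 340);  5201² − 234·340² = 1 ✓
n=2: (5201,340)∘(5201,340) = (5201·5201+234·340·340, 5201·340+340·5201) = (54100801,3536680)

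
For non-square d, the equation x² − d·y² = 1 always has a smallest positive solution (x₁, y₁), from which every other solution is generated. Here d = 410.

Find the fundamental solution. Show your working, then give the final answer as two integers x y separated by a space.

81 4

√410 = [20; 4,40, …], period ℓ=2 (even) → k=1
step 0: (20, 1)  from 20·(1,0) + (0,1)
step 1: (81, 4)  from 4·(20,1) + (1,0)
fundamental: x₁=81, y₁=4  (since 6561 − 410·16 = 1)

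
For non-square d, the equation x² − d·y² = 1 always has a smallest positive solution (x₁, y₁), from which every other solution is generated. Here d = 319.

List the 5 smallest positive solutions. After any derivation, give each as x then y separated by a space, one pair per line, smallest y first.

12901780 722361
332911854336799 18639485405160
8590311008090840302660 480965080021169647239
221660605515932150288251132801 12410611300231033623224965680
5719632734066677605580897309458268900 320237953322189008993822774252173561

√319 → a₀=17, period (1,6,5,1,4,…,6,1,34); ℓ=14 even so k=13
a_0=17:  p_0=17·1+0=17,  q_0=17·0+1=1
…
a_8=3:  p_8=3·15628+11913=58797,  q_8=3·875+667=3292
…
a_10=1:  p_10=1·250816+58797=309613,  q_10=1·14043+3292=17335
…
a_12=6:  p_12=6·1798881+309613=11102899,  q_12=6·100718+17335=621643
a_13=1:  p_13=1·11102899+1798881=12901780,  q_13=1·621643+100718=722361
fundamental: x₁=12901780, y₁=722361  (since 166455927168400 − 319·521805414321 = 1)
(x_2, y_2) = (12901780·12901780 + 319·722361·722361, 12901780·722361 + 722361·12901780) = (332911854336799, 18639485405160)
(x_3, y_3) = (12901780·332911854336799 + 319·722361·18639485405160, 12901780·18639485405160 + 722361·332911854336799) = (8590311008090840302660, 480965080021169647239)
(x_4, y_4) = (12901780·8590311008090840302660 + 319·722361·480965080021169647239, 12901780·480965080021169647239 + 722361·8590311008090840302660) = (221660605515932150288251132801, 12410611300231033623224965680)
(x_5, y_5) = (12901780·221660605515932150288251132801 + 319·722361·12410611300231033623224965680, 12901780·12410611300231033623224965680 + 722361·221660605515932150288251132801) = (5719632734066677605580897309458268900, 320237953322189008993822774252173561)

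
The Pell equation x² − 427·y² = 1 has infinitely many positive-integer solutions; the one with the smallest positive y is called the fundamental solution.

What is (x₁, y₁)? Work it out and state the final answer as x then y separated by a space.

√427 = [20; 1,1,1,40, …], period ℓ=4 (even) → k=3
a_0=20:  p_0=20·1+0=20,  q_0=20·0+1=1
…
a_2=1:  p_2=1·21+20=41,  q_2=1·1+1=2
a_3=1:  p_3=1·41+21=62,  q_3=1·2+1=3
→ (62, 3).  Check: 62²=3844, 427·3²=3843, difference 1.

62 3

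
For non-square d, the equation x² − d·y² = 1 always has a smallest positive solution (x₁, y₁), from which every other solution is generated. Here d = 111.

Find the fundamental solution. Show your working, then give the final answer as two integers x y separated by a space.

295 28

[10; 1,1,6,1,1,20] for √111; ℓ=6 ⇒ convergent index 5
k=0  a_k=10  p_k/q_k = 10/1
k=1  a_k=1  p_k/q_k = 11/1
k=2  a_k=1  p_k/q_k = 21/2
k=3  a_k=6  p_k/q_k = 137/13
k=4  a_k=1  p_k/q_k = 158/15
k=5  a_k=1  p_k/q_k = 295/28
(x₁, y₁) = (295, 28);  295² − 111·28² = 1 ✓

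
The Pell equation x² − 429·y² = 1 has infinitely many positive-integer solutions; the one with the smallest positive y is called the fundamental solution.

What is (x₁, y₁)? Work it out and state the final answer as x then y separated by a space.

1524095 73584

[20; 1,2,2,9,1,12,1,9,2,2,1,40] for √429; ℓ=12 ⇒ convergent index 11
a_0=20:  p_0=20·1+0=20,  q_0=20·0+1=1
a_1=1:  p_1=1·20+1=21,  q_1=1·1+0=1
a_2=2:  p_2=2·21+20=62,  q_2=2·1+1=3
a_3=2:  p_3=2·62+21=145,  q_3=2·3+1=7
a_4=9:  p_4=9·145+62=1367,  q_4=9·7+3=66
a_5=1:  p_5=1·1367+145=1512,  q_5=1·66+7=73
…
a_7=1:  p_7=1·19511+1512=21023,  q_7=1·942+73=1015
…
a_9=2:  p_9=2·208718+21023=438459,  q_9=2·10077+1015=21169
a_10=2:  p_10=2·438459+208718=1085636,  q_10=2·21169+10077=52415
a_11=1:  p_11=1·1085636+438459=1524095,  q_11=1·52415+21169=73584
fundamental: x₁=1524095, y₁=73584  (since 2322865569025 − 429·5414605056 = 1)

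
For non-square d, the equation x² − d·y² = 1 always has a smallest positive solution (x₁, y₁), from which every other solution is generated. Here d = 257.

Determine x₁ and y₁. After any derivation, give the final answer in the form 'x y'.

d=257: √d = [16; 32] (ℓ=1, odd), read p_1/q_1
step 0: (16, 1)  from 16·(1,0) + (0,1)
step 1: (513, 32)  from 32·(16,1) + (1,0)
(x₁, y₁) = (513, 32);  513² − 257·32² = 1 ✓

513 32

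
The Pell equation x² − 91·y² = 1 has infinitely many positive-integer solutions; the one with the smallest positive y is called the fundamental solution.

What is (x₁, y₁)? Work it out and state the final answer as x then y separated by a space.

1574 165

d=91: √d = [9; 1,1,5,1,5,1,1,18] (ℓ=8, even), read p_7/q_7
k=0  a_k=9  p_k/q_k = 9/1
k=1  a_k=1  p_k/q_k = 10/1
…
k=4  a_k=1  p_k/q_k = 124/13
…
k=6  a_k=1  p_k/q_k = 849/89
k=7  a_k=1  p_k/q_k = 1574/165
(x₁, y₁) = (1574, 165);  1574² − 91·165² = 1 ✓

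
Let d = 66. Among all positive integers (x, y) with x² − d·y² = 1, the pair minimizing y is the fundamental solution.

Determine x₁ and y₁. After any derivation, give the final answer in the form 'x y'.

65 8

[8; 8,16] for √66; ℓ=2 ⇒ convergent index 1
step 0: (8, 1)  from 8·(1,0) + (0,1)
step 1: (65, 8)  from 8·(8,1) + (1,0)
→ (65, 8).  Check: 65²=4225, 66·8²=4224, difference 1.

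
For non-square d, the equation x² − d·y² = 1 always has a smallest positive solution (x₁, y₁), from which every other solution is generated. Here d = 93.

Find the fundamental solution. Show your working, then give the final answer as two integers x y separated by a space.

√93 → a₀=9, period (1,1,1,4,6,4,1,1,1,18); ℓ=10 even so k=9
a_0=9:  p_0=9·1+0=9,  q_0=9·0+1=1
…
a_7=1:  p_7=1·3491+839=4330,  q_7=1·362+87=449
a_8=1:  p_8=1·4330+3491=7821,  q_8=1·449+362=811
a_9=1:  p_9=1·7821+4330=12151,  q_9=1·811+449=1260
→ (12151, 1260).  Check: 12151²=147646801, 93·1260²=147646800, difference 1.

12151 1260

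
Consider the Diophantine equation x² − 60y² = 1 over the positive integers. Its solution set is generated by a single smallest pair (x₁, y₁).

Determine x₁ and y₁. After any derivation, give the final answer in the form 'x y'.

31 4

√60 = [7; 1,2,1,14, …], period ℓ=4 (even) → k=3
k=0  a_k=7  p_k/q_k = 7/1
k=1  a_k=1  p_k/q_k = 8/1
k=2  a_k=2  p_k/q_k = 23/3
k=3  a_k=1  p_k/q_k = 31/4
→ (31, 4).  Check: 31²=961, 60·4²=960, difference 1.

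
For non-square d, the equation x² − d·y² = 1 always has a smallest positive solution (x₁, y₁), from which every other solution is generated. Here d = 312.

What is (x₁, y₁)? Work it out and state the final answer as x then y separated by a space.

√312 → a₀=17, period (1,1,1,34); ℓ=4 even so k=3
a_0=17:  p_0=17·1+0=17,  q_0=17·0+1=1
a_1=1:  p_1=1·17+1=18,  q_1=1·1+0=1
a_2=1:  p_2=1·18+17=35,  q_2=1·1+1=2
a_3=1:  p_3=1·35+18=53,  q_3=1·2+1=3
(x₁, y₁) = (53, 3);  53² − 312·3² = 1 ✓

53 3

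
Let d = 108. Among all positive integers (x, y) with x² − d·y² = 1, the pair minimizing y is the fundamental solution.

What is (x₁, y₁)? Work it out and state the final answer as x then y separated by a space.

√108 = [10; 2,1,1,4,1,1,2,20, …], period ℓ=8 (even) → k=7
step 0: (10, 1)  from 10·(1,0) + (0,1)
step 1: (21, 2)  from 2·(10,1) + (1,0)
…
step 3: (52, 5)  from 1·(31,3) + (21,2)
…
step 6: (530, 51)  from 1·(291,28) + (239,23)
step 7: (1351, 130)  from 2·(530,51) + (291,28)
fundamental: x₁=1351, y₁=130  (since 1825201 − 108·16900 = 1)

1351 130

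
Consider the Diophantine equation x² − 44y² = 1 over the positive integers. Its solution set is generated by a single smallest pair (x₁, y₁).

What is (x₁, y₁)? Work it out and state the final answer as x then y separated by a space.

√44 → a₀=6, period (1,1,1,2,1,1,1,12); ℓ=8 even so k=7
step 0: (6, 1)  from 6·(1,0) + (0,1)
…
step 2: (13, 2)  from 1·(7,1) + (6,1)
…
step 5: (73, 11)  from 1·(53,8) + (20,3)
step 6: (126, 19)  from 1·(73,11) + (53,8)
step 7: (199, 30)  from 1·(126,19) + (73,11)
(x₁, y₁) = (199, 30);  199² − 44·30² = 1 ✓

199 30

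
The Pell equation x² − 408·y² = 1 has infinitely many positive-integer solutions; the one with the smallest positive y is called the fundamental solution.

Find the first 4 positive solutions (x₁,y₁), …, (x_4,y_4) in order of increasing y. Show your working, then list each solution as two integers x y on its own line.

101 5
20401 1010
4120901 204015
832401601 41210020

√408 → a₀=20, period (5,40); ℓ=2 even so k=1
a_0=20:  p_0=20·1+0=20,  q_0=20·0+1=1
a_1=5:  p_1=5·20+1=101,  q_1=5·1+0=5
→ (101, 5).  Check: 101²=10201, 408·5²=10200, difference 1.
(x_2, y_2) = (101·101 + 408·5·5, 101·5 + 5·101) = (20401, 1010)
(x_3, y_3) = (101·20401 + 408·5·1010, 101·1010 + 5·20401) = (4120901, 204015)
(x_4, y_4) = (101·4120901 + 408·5·204015, 101·204015 + 5·4120901) = (832401601, 41210020)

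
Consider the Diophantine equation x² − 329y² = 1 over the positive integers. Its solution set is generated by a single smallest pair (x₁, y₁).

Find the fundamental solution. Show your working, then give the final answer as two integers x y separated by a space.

√329 = [18; 7,4,2,1,1,4,1,1,2,4,7,36, …], period ℓ=12 (even) → k=11
step 0: (18, 1)  from 18·(1,0) + (0,1)
…
step 2: (526, 29)  from 4·(127,7) + (18,1)
step 3: (1179, 65)  from 2·(526,29) + (127,7)
…
step 9: (74857, 4127)  from 2·(29366,1619) + (16125,889)
step 10: (328794, 18127)  from 4·(74857,4127) + (29366,1619)
step 11: (2376415, 131016)  from 7·(328794,18127) + (74857,4127)
→ (2376415, 131016).  Check: 2376415²=5647348252225, 329·131016²=5647348252224, difference 1.

2376415 131016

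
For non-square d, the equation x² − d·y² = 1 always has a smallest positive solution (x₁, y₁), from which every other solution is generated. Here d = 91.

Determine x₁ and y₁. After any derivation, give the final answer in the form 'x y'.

1574 165

d=91: √d = [9; 1,1,5,1,5,1,1,18] (ℓ=8, even), read p_7/q_7
i=0: a=9 ⇒ p=9, q=1
…
i=4: a=1 ⇒ p=124, q=13
i=5: a=5 ⇒ p=725, q=76
i=6: a=1 ⇒ p=849, q=89
i=7: a=1 ⇒ p=1574, q=165
fundamental: x₁=1574, y₁=165  (since 2477476 − 91·27225 = 1)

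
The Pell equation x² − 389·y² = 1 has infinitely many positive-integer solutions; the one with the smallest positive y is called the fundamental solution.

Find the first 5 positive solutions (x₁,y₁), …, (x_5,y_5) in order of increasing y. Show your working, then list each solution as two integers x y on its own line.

3287049 166660
21609382256801 1095639172680
142062196675667653449 7202839293837075980
933930803041091759821507201 47352171395934637886793360
6139752624410693193862375179426249 311297815269663908222998617313300

[19; 1,2,1,1,1,1,2,1,38] for √389; ℓ=9 ⇒ convergent index 17
a_0=19:  p_0=19·1+0=19,  q_0=19·0+1=1
a_1=1:  p_1=1·19+1=20,  q_1=1·1+0=1
a_2=2:  p_2=2·20+19=59,  q_2=2·1+1=3
…
a_4=1:  p_4=1·79+59=138,  q_4=1·4+3=7
…
a_7=2:  p_7=2·355+217=927,  q_7=2·18+11=47
…
a_9=38:  p_9=38·1282+927=49643,  q_9=38·65+47=2517
…
a_11=2:  p_11=2·50925+49643=151493,  q_11=2·2582+2517=7681
…
a_14=1:  p_14=1·353911+202418=556329,  q_14=1·17944+10263=28207
a_15=1:  p_15=1·556329+353911=910240,  q_15=1·28207+17944=46151
a_16=2:  p_16=2·910240+556329=2376809,  q_16=2·46151+28207=120509
a_17=1:  p_17=1·2376809+910240=3287049,  q_17=1·120509+46151=166660
→ (3287049, 166660).  Check: 3287049²=10804691128401, 389·166660²=10804691128400, difference 1.
(x_2, y_2) = (3287049·3287049 + 389·166660·166660, 3287049·166660 + 166660·3287049) = (21609382256801, 1095639172680)
(x_3, y_3) = (3287049·21609382256801 + 389·166660·1095639172680, 3287049·1095639172680 + 166660·21609382256801) = (142062196675667653449, 7202839293837075980)
(x_4, y_4) = (3287049·142062196675667653449 + 389·166660·7202839293837075980, 3287049·7202839293837075980 + 166660·142062196675667653449) = (933930803041091759821507201, 47352171395934637886793360)
(x_5, y_5) = (3287049·933930803041091759821507201 + 389·166660·47352171395934637886793360, 3287049·47352171395934637886793360 + 166660·933930803041091759821507201) = (6139752624410693193862375179426249, 311297815269663908222998617313300)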